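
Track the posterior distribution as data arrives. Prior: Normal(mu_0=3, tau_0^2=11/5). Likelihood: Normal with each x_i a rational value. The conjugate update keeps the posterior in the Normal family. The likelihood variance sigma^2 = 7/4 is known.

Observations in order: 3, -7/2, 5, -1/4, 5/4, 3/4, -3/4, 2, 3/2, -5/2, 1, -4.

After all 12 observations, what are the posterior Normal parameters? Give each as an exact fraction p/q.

mu_0=259/563, tau_0^2=77/563

obs 1: x=3 → posterior Normal(3, 77/79)
obs 2: x=-7/2 → posterior Normal(83/123, 77/123)
obs 3: x=5 → posterior Normal(303/167, 77/167)
obs 4: x=-1/4 → posterior Normal(292/211, 77/211)
obs 5: x=5/4 → posterior Normal(347/255, 77/255)
obs 6: x=3/4 → posterior Normal(380/299, 77/299)
obs 7: x=-3/4 → posterior Normal(347/343, 11/49)
obs 8: x=2 → posterior Normal(145/129, 77/387)
obs 9: x=3/2 → posterior Normal(501/431, 77/431)
obs 10: x=-5/2 → posterior Normal(391/475, 77/475)
obs 11: x=1 → posterior Normal(145/173, 77/519)
obs 12: x=-4 → posterior Normal(259/563, 77/563)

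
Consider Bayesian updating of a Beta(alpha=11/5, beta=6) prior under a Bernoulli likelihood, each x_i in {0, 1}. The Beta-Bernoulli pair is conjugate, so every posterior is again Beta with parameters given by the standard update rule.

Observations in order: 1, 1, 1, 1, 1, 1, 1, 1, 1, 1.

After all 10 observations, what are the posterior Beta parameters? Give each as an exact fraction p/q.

alpha=61/5, beta=6

obs 1: x=1 → posterior Beta(16/5, 6)
obs 2: x=1 → posterior Beta(21/5, 6)
obs 3: x=1 → posterior Beta(26/5, 6)
obs 4: x=1 → posterior Beta(31/5, 6)
obs 5: x=1 → posterior Beta(36/5, 6)
obs 6: x=1 → posterior Beta(41/5, 6)
obs 7: x=1 → posterior Beta(46/5, 6)
obs 8: x=1 → posterior Beta(51/5, 6)
obs 9: x=1 → posterior Beta(56/5, 6)
obs 10: x=1 → posterior Beta(61/5, 6)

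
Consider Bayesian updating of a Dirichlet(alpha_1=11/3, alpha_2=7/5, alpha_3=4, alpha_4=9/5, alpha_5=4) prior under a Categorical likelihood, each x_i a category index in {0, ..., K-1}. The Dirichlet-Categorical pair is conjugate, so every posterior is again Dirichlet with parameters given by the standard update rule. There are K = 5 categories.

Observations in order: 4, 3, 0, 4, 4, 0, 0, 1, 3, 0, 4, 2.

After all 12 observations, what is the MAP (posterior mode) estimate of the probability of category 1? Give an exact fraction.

obs 1: x=4 → posterior Dirichlet(11/3, 7/5, 4, 9/5, 5)
obs 2: x=3 → posterior Dirichlet(11/3, 7/5, 4, 14/5, 5)
obs 3: x=0 → posterior Dirichlet(14/3, 7/5, 4, 14/5, 5)
obs 4: x=4 → posterior Dirichlet(14/3, 7/5, 4, 14/5, 6)
obs 5: x=4 → posterior Dirichlet(14/3, 7/5, 4, 14/5, 7)
obs 6: x=0 → posterior Dirichlet(17/3, 7/5, 4, 14/5, 7)
obs 7: x=0 → posterior Dirichlet(20/3, 7/5, 4, 14/5, 7)
obs 8: x=1 → posterior Dirichlet(20/3, 12/5, 4, 14/5, 7)
obs 9: x=3 → posterior Dirichlet(20/3, 12/5, 4, 19/5, 7)
obs 10: x=0 → posterior Dirichlet(23/3, 12/5, 4, 19/5, 7)
obs 11: x=4 → posterior Dirichlet(23/3, 12/5, 4, 19/5, 8)
obs 12: x=2 → posterior Dirichlet(23/3, 12/5, 5, 19/5, 8)

21/328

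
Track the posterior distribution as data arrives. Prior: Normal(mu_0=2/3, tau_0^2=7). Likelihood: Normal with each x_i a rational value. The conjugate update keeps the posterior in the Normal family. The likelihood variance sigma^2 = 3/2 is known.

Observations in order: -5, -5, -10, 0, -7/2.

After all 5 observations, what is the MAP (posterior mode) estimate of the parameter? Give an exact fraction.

-327/73

obs 1: x=-5 → posterior Normal(-4, 21/17)
obs 2: x=-5 → posterior Normal(-138/31, 21/31)
obs 3: x=-10 → posterior Normal(-278/45, 7/15)
obs 4: x=0 → posterior Normal(-278/59, 21/59)
obs 5: x=-7/2 → posterior Normal(-327/73, 21/73)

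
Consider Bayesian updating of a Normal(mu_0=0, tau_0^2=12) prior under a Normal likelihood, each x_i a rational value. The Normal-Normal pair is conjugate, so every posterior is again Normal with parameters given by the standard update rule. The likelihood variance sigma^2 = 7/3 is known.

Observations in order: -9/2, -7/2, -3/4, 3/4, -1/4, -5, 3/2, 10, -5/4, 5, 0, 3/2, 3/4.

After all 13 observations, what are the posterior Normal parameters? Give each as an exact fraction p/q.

obs 1: x=-9/2 → posterior Normal(-162/43, 84/43)
obs 2: x=-7/2 → posterior Normal(-288/79, 84/79)
obs 3: x=-3/4 → posterior Normal(-63/23, 84/115)
obs 4: x=3/4 → posterior Normal(-288/151, 84/151)
obs 5: x=-1/4 → posterior Normal(-27/17, 84/187)
obs 6: x=-5 → posterior Normal(-477/223, 84/223)
obs 7: x=3/2 → posterior Normal(-423/259, 12/37)
obs 8: x=10 → posterior Normal(-63/295, 84/295)
obs 9: x=-5/4 → posterior Normal(-108/331, 84/331)
obs 10: x=5 → posterior Normal(72/367, 84/367)
obs 11: x=0 → posterior Normal(72/403, 84/403)
obs 12: x=3/2 → posterior Normal(126/439, 84/439)
obs 13: x=3/4 → posterior Normal(153/475, 84/475)

mu_0=153/475, tau_0^2=84/475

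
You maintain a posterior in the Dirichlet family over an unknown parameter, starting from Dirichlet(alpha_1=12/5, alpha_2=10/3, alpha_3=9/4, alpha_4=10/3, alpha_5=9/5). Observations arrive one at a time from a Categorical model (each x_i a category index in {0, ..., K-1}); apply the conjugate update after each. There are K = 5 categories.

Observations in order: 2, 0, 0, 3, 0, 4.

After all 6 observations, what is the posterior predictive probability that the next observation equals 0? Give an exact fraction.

obs 1: x=2 → posterior Dirichlet(12/5, 10/3, 13/4, 10/3, 9/5)
obs 2: x=0 → posterior Dirichlet(17/5, 10/3, 13/4, 10/3, 9/5)
obs 3: x=0 → posterior Dirichlet(22/5, 10/3, 13/4, 10/3, 9/5)
obs 4: x=3 → posterior Dirichlet(22/5, 10/3, 13/4, 13/3, 9/5)
obs 5: x=0 → posterior Dirichlet(27/5, 10/3, 13/4, 13/3, 9/5)
obs 6: x=4 → posterior Dirichlet(27/5, 10/3, 13/4, 13/3, 14/5)

324/1147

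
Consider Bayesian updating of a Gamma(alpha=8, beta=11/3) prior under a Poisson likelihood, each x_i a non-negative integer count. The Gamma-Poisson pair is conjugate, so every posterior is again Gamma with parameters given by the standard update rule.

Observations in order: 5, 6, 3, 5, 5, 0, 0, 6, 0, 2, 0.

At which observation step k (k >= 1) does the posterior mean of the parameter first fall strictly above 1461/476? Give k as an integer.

obs 1: x=5 → posterior Gamma(13, 14/3)
obs 2: x=6 → posterior Gamma(19, 17/3)
obs 3: x=3 → posterior Gamma(22, 20/3)
obs 4: x=5 → posterior Gamma(27, 23/3)
obs 5: x=5 → posterior Gamma(32, 26/3)
obs 6: x=0 → posterior Gamma(32, 29/3)
obs 7: x=0 → posterior Gamma(32, 32/3)
obs 8: x=6 → posterior Gamma(38, 35/3)
obs 9: x=0 → posterior Gamma(38, 38/3)
obs 10: x=2 → posterior Gamma(40, 41/3)
obs 11: x=0 → posterior Gamma(40, 44/3)

k = 2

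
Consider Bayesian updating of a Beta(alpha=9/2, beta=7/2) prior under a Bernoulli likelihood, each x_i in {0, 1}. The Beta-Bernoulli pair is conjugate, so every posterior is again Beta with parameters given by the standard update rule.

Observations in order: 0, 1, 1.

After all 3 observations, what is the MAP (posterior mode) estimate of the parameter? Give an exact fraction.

obs 1: x=0 → posterior Beta(9/2, 9/2)
obs 2: x=1 → posterior Beta(11/2, 9/2)
obs 3: x=1 → posterior Beta(13/2, 9/2)

11/18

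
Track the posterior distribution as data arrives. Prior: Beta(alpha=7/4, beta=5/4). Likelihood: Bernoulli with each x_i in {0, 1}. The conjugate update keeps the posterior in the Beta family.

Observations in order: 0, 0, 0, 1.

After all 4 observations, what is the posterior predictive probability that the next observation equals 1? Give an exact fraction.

11/28

obs 1: x=0 → posterior Beta(7/4, 9/4)
obs 2: x=0 → posterior Beta(7/4, 13/4)
obs 3: x=0 → posterior Beta(7/4, 17/4)
obs 4: x=1 → posterior Beta(11/4, 17/4)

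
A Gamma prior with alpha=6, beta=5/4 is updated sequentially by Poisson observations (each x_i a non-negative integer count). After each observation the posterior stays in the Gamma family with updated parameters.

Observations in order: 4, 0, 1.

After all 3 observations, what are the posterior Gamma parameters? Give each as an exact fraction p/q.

alpha=11, beta=17/4

obs 1: x=4 → posterior Gamma(10, 9/4)
obs 2: x=0 → posterior Gamma(10, 13/4)
obs 3: x=1 → posterior Gamma(11, 17/4)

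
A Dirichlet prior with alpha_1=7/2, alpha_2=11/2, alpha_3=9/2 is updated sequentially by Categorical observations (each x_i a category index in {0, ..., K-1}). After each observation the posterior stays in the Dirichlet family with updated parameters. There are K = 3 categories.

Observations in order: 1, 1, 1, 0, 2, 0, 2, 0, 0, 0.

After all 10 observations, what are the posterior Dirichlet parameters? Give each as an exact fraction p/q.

obs 1: x=1 → posterior Dirichlet(7/2, 13/2, 9/2)
obs 2: x=1 → posterior Dirichlet(7/2, 15/2, 9/2)
obs 3: x=1 → posterior Dirichlet(7/2, 17/2, 9/2)
obs 4: x=0 → posterior Dirichlet(9/2, 17/2, 9/2)
obs 5: x=2 → posterior Dirichlet(9/2, 17/2, 11/2)
obs 6: x=0 → posterior Dirichlet(11/2, 17/2, 11/2)
obs 7: x=2 → posterior Dirichlet(11/2, 17/2, 13/2)
obs 8: x=0 → posterior Dirichlet(13/2, 17/2, 13/2)
obs 9: x=0 → posterior Dirichlet(15/2, 17/2, 13/2)
obs 10: x=0 → posterior Dirichlet(17/2, 17/2, 13/2)

alpha_1=17/2, alpha_2=17/2, alpha_3=13/2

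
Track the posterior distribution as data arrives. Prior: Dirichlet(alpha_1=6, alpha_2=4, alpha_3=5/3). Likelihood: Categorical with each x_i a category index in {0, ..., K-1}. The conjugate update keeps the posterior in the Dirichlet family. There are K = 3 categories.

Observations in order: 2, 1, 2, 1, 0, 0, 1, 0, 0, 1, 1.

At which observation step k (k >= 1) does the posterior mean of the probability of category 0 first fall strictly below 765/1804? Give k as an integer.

obs 1: x=2 → posterior Dirichlet(6, 4, 8/3)
obs 2: x=1 → posterior Dirichlet(6, 5, 8/3)
obs 3: x=2 → posterior Dirichlet(6, 5, 11/3)
obs 4: x=1 → posterior Dirichlet(6, 6, 11/3)
obs 5: x=0 → posterior Dirichlet(7, 6, 11/3)
obs 6: x=0 → posterior Dirichlet(8, 6, 11/3)
obs 7: x=1 → posterior Dirichlet(8, 7, 11/3)
obs 8: x=0 → posterior Dirichlet(9, 7, 11/3)
obs 9: x=0 → posterior Dirichlet(10, 7, 11/3)
obs 10: x=1 → posterior Dirichlet(10, 8, 11/3)
obs 11: x=1 → posterior Dirichlet(10, 9, 11/3)

k = 3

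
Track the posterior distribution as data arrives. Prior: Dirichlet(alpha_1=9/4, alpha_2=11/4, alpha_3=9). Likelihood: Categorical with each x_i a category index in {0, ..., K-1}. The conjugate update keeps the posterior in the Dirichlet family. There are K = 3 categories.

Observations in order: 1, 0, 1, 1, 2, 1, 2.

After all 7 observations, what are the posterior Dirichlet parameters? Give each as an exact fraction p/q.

alpha_1=13/4, alpha_2=27/4, alpha_3=11

obs 1: x=1 → posterior Dirichlet(9/4, 15/4, 9)
obs 2: x=0 → posterior Dirichlet(13/4, 15/4, 9)
obs 3: x=1 → posterior Dirichlet(13/4, 19/4, 9)
obs 4: x=1 → posterior Dirichlet(13/4, 23/4, 9)
obs 5: x=2 → posterior Dirichlet(13/4, 23/4, 10)
obs 6: x=1 → posterior Dirichlet(13/4, 27/4, 10)
obs 7: x=2 → posterior Dirichlet(13/4, 27/4, 11)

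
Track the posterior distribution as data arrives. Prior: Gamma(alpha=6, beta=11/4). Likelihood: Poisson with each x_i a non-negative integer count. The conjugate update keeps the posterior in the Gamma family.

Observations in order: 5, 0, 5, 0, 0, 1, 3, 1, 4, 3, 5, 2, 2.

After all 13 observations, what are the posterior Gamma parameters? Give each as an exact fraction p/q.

obs 1: x=5 → posterior Gamma(11, 15/4)
obs 2: x=0 → posterior Gamma(11, 19/4)
obs 3: x=5 → posterior Gamma(16, 23/4)
obs 4: x=0 → posterior Gamma(16, 27/4)
obs 5: x=0 → posterior Gamma(16, 31/4)
obs 6: x=1 → posterior Gamma(17, 35/4)
obs 7: x=3 → posterior Gamma(20, 39/4)
obs 8: x=1 → posterior Gamma(21, 43/4)
obs 9: x=4 → posterior Gamma(25, 47/4)
obs 10: x=3 → posterior Gamma(28, 51/4)
obs 11: x=5 → posterior Gamma(33, 55/4)
obs 12: x=2 → posterior Gamma(35, 59/4)
obs 13: x=2 → posterior Gamma(37, 63/4)

alpha=37, beta=63/4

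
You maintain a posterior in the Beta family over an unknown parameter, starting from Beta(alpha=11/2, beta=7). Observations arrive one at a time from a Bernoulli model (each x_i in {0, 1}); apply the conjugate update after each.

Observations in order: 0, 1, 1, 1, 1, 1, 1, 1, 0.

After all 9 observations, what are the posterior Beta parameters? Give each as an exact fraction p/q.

alpha=25/2, beta=9

obs 1: x=0 → posterior Beta(11/2, 8)
obs 2: x=1 → posterior Beta(13/2, 8)
obs 3: x=1 → posterior Beta(15/2, 8)
obs 4: x=1 → posterior Beta(17/2, 8)
obs 5: x=1 → posterior Beta(19/2, 8)
obs 6: x=1 → posterior Beta(21/2, 8)
obs 7: x=1 → posterior Beta(23/2, 8)
obs 8: x=1 → posterior Beta(25/2, 8)
obs 9: x=0 → posterior Beta(25/2, 9)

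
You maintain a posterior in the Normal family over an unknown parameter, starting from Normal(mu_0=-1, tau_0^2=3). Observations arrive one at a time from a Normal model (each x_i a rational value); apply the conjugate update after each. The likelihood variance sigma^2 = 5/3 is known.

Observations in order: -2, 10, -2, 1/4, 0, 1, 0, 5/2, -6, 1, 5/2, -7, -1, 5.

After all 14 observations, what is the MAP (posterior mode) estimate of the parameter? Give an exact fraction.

133/524

obs 1: x=-2 → posterior Normal(-23/14, 15/14)
obs 2: x=10 → posterior Normal(67/23, 15/23)
obs 3: x=-2 → posterior Normal(49/32, 15/32)
obs 4: x=1/4 → posterior Normal(5/4, 15/41)
obs 5: x=0 → posterior Normal(41/40, 3/10)
obs 6: x=1 → posterior Normal(241/236, 15/59)
obs 7: x=0 → posterior Normal(241/272, 15/68)
obs 8: x=5/2 → posterior Normal(331/308, 15/77)
obs 9: x=-6 → posterior Normal(115/344, 15/86)
obs 10: x=1 → posterior Normal(151/380, 3/19)
obs 11: x=5/2 → posterior Normal(241/416, 15/104)
obs 12: x=-7 → posterior Normal(-11/452, 15/113)
obs 13: x=-1 → posterior Normal(-47/488, 15/122)
obs 14: x=5 → posterior Normal(133/524, 15/131)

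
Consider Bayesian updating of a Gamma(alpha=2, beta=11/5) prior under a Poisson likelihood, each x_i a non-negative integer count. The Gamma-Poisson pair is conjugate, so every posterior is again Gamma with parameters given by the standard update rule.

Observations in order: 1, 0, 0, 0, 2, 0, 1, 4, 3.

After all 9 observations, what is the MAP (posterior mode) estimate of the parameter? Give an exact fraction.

obs 1: x=1 → posterior Gamma(3, 16/5)
obs 2: x=0 → posterior Gamma(3, 21/5)
obs 3: x=0 → posterior Gamma(3, 26/5)
obs 4: x=0 → posterior Gamma(3, 31/5)
obs 5: x=2 → posterior Gamma(5, 36/5)
obs 6: x=0 → posterior Gamma(5, 41/5)
obs 7: x=1 → posterior Gamma(6, 46/5)
obs 8: x=4 → posterior Gamma(10, 51/5)
obs 9: x=3 → posterior Gamma(13, 56/5)

15/14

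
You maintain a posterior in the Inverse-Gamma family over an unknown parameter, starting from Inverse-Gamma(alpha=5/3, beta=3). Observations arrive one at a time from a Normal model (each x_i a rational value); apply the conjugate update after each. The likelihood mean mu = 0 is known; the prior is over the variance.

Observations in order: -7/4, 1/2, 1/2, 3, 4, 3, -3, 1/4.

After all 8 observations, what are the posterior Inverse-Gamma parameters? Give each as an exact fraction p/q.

obs 1: x=-7/4 → posterior Inverse-Gamma(13/6, 145/32)
obs 2: x=1/2 → posterior Inverse-Gamma(8/3, 149/32)
obs 3: x=1/2 → posterior Inverse-Gamma(19/6, 153/32)
obs 4: x=3 → posterior Inverse-Gamma(11/3, 297/32)
obs 5: x=4 → posterior Inverse-Gamma(25/6, 553/32)
obs 6: x=3 → posterior Inverse-Gamma(14/3, 697/32)
obs 7: x=-3 → posterior Inverse-Gamma(31/6, 841/32)
obs 8: x=1/4 → posterior Inverse-Gamma(17/3, 421/16)

alpha=17/3, beta=421/16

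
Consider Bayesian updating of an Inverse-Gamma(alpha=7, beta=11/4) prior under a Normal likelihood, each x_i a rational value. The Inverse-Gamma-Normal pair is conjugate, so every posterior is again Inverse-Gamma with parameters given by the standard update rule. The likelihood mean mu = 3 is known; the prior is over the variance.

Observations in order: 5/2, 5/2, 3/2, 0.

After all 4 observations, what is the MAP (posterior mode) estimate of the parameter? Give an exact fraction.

obs 1: x=5/2 → posterior Inverse-Gamma(15/2, 23/8)
obs 2: x=5/2 → posterior Inverse-Gamma(8, 3)
obs 3: x=3/2 → posterior Inverse-Gamma(17/2, 33/8)
obs 4: x=0 → posterior Inverse-Gamma(9, 69/8)

69/80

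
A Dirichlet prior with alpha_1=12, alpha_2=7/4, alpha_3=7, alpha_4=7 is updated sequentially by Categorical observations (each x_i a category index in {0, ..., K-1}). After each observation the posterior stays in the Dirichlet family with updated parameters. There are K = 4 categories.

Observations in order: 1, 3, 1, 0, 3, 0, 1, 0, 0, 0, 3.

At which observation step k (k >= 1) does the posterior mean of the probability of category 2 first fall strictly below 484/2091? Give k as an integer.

obs 1: x=1 → posterior Dirichlet(12, 11/4, 7, 7)
obs 2: x=3 → posterior Dirichlet(12, 11/4, 7, 8)
obs 3: x=1 → posterior Dirichlet(12, 15/4, 7, 8)
obs 4: x=0 → posterior Dirichlet(13, 15/4, 7, 8)
obs 5: x=3 → posterior Dirichlet(13, 15/4, 7, 9)
obs 6: x=0 → posterior Dirichlet(14, 15/4, 7, 9)
obs 7: x=1 → posterior Dirichlet(14, 19/4, 7, 9)
obs 8: x=0 → posterior Dirichlet(15, 19/4, 7, 9)
obs 9: x=0 → posterior Dirichlet(16, 19/4, 7, 9)
obs 10: x=0 → posterior Dirichlet(17, 19/4, 7, 9)
obs 11: x=3 → posterior Dirichlet(17, 19/4, 7, 10)

k = 3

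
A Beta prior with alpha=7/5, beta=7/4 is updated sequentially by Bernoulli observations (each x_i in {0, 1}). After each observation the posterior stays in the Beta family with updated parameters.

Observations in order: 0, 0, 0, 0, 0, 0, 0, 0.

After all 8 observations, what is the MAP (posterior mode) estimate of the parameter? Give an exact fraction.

obs 1: x=0 → posterior Beta(7/5, 11/4)
obs 2: x=0 → posterior Beta(7/5, 15/4)
obs 3: x=0 → posterior Beta(7/5, 19/4)
obs 4: x=0 → posterior Beta(7/5, 23/4)
obs 5: x=0 → posterior Beta(7/5, 27/4)
obs 6: x=0 → posterior Beta(7/5, 31/4)
obs 7: x=0 → posterior Beta(7/5, 35/4)
obs 8: x=0 → posterior Beta(7/5, 39/4)

8/183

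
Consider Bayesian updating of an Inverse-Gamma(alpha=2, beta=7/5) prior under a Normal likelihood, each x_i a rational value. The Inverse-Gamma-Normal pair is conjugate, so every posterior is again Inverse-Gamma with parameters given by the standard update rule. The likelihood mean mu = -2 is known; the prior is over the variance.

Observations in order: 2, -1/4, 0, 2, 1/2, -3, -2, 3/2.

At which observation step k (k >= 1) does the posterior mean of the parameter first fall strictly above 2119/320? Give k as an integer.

obs 1: x=2 → posterior Inverse-Gamma(5/2, 47/5)
obs 2: x=-1/4 → posterior Inverse-Gamma(3, 1749/160)
obs 3: x=0 → posterior Inverse-Gamma(7/2, 2069/160)
obs 4: x=2 → posterior Inverse-Gamma(4, 3349/160)
obs 5: x=1/2 → posterior Inverse-Gamma(9/2, 3849/160)
obs 6: x=-3 → posterior Inverse-Gamma(5, 3929/160)
obs 7: x=-2 → posterior Inverse-Gamma(11/2, 3929/160)
obs 8: x=3/2 → posterior Inverse-Gamma(6, 4909/160)

k = 4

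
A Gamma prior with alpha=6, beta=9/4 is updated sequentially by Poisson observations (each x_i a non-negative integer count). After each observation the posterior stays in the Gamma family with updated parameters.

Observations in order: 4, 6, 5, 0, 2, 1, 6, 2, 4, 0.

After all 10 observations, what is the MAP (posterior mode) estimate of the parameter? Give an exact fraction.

20/7

obs 1: x=4 → posterior Gamma(10, 13/4)
obs 2: x=6 → posterior Gamma(16, 17/4)
obs 3: x=5 → posterior Gamma(21, 21/4)
obs 4: x=0 → posterior Gamma(21, 25/4)
obs 5: x=2 → posterior Gamma(23, 29/4)
obs 6: x=1 → posterior Gamma(24, 33/4)
obs 7: x=6 → posterior Gamma(30, 37/4)
obs 8: x=2 → posterior Gamma(32, 41/4)
obs 9: x=4 → posterior Gamma(36, 45/4)
obs 10: x=0 → posterior Gamma(36, 49/4)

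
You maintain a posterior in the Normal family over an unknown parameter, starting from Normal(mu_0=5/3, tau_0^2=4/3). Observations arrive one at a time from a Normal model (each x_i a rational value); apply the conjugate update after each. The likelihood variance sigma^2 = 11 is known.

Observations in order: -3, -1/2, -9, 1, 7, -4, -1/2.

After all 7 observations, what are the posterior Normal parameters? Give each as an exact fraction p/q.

obs 1: x=-3 → posterior Normal(43/37, 44/37)
obs 2: x=-1/2 → posterior Normal(1, 44/41)
obs 3: x=-9 → posterior Normal(1/9, 44/45)
obs 4: x=1 → posterior Normal(9/49, 44/49)
obs 5: x=7 → posterior Normal(37/53, 44/53)
obs 6: x=-4 → posterior Normal(7/19, 44/57)
obs 7: x=-1/2 → posterior Normal(19/61, 44/61)

mu_0=19/61, tau_0^2=44/61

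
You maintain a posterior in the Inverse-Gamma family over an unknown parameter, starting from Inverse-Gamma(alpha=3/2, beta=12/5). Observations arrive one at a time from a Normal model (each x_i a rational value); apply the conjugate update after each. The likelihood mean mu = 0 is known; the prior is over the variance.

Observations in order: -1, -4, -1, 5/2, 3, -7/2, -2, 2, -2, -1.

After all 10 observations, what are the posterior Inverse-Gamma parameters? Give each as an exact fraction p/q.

alpha=13/2, beta=633/20

obs 1: x=-1 → posterior Inverse-Gamma(2, 29/10)
obs 2: x=-4 → posterior Inverse-Gamma(5/2, 109/10)
obs 3: x=-1 → posterior Inverse-Gamma(3, 57/5)
obs 4: x=5/2 → posterior Inverse-Gamma(7/2, 581/40)
obs 5: x=3 → posterior Inverse-Gamma(4, 761/40)
obs 6: x=-7/2 → posterior Inverse-Gamma(9/2, 503/20)
obs 7: x=-2 → posterior Inverse-Gamma(5, 543/20)
obs 8: x=2 → posterior Inverse-Gamma(11/2, 583/20)
obs 9: x=-2 → posterior Inverse-Gamma(6, 623/20)
obs 10: x=-1 → posterior Inverse-Gamma(13/2, 633/20)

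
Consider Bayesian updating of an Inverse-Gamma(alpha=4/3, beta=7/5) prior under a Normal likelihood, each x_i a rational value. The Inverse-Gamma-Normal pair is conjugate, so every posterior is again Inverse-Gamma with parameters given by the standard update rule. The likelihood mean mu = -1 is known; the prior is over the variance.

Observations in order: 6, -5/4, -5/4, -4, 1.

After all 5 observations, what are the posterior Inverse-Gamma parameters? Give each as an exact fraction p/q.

alpha=23/6, beta=2597/80

obs 1: x=6 → posterior Inverse-Gamma(11/6, 259/10)
obs 2: x=-5/4 → posterior Inverse-Gamma(7/3, 4149/160)
obs 3: x=-5/4 → posterior Inverse-Gamma(17/6, 2077/80)
obs 4: x=-4 → posterior Inverse-Gamma(10/3, 2437/80)
obs 5: x=1 → posterior Inverse-Gamma(23/6, 2597/80)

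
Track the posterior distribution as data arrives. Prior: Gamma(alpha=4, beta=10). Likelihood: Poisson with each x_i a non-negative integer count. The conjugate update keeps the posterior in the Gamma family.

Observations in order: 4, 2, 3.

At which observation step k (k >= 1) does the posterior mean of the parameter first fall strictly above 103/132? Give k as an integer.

k = 2

obs 1: x=4 → posterior Gamma(8, 11)
obs 2: x=2 → posterior Gamma(10, 12)
obs 3: x=3 → posterior Gamma(13, 13)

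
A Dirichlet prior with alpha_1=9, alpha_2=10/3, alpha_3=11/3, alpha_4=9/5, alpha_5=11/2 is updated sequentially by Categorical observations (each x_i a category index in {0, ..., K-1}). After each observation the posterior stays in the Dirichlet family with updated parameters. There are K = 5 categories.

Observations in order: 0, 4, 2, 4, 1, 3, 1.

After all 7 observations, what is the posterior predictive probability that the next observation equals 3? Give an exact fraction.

obs 1: x=0 → posterior Dirichlet(10, 10/3, 11/3, 9/5, 11/2)
obs 2: x=4 → posterior Dirichlet(10, 10/3, 11/3, 9/5, 13/2)
obs 3: x=2 → posterior Dirichlet(10, 10/3, 14/3, 9/5, 13/2)
obs 4: x=4 → posterior Dirichlet(10, 10/3, 14/3, 9/5, 15/2)
obs 5: x=1 → posterior Dirichlet(10, 13/3, 14/3, 9/5, 15/2)
obs 6: x=3 → posterior Dirichlet(10, 13/3, 14/3, 14/5, 15/2)
obs 7: x=1 → posterior Dirichlet(10, 16/3, 14/3, 14/5, 15/2)

28/303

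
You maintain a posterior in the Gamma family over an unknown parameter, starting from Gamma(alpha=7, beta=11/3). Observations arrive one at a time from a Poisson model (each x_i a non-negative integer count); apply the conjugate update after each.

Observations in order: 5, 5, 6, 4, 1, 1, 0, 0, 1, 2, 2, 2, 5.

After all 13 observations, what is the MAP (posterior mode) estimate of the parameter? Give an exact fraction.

12/5

obs 1: x=5 → posterior Gamma(12, 14/3)
obs 2: x=5 → posterior Gamma(17, 17/3)
obs 3: x=6 → posterior Gamma(23, 20/3)
obs 4: x=4 → posterior Gamma(27, 23/3)
obs 5: x=1 → posterior Gamma(28, 26/3)
obs 6: x=1 → posterior Gamma(29, 29/3)
obs 7: x=0 → posterior Gamma(29, 32/3)
obs 8: x=0 → posterior Gamma(29, 35/3)
obs 9: x=1 → posterior Gamma(30, 38/3)
obs 10: x=2 → posterior Gamma(32, 41/3)
obs 11: x=2 → posterior Gamma(34, 44/3)
obs 12: x=2 → posterior Gamma(36, 47/3)
obs 13: x=5 → posterior Gamma(41, 50/3)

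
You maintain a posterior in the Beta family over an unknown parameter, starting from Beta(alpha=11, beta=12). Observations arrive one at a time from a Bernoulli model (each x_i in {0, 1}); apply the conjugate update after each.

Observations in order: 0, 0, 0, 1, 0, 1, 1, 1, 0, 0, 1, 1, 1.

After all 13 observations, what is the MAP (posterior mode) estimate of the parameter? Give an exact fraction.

1/2

obs 1: x=0 → posterior Beta(11, 13)
obs 2: x=0 → posterior Beta(11, 14)
obs 3: x=0 → posterior Beta(11, 15)
obs 4: x=1 → posterior Beta(12, 15)
obs 5: x=0 → posterior Beta(12, 16)
obs 6: x=1 → posterior Beta(13, 16)
obs 7: x=1 → posterior Beta(14, 16)
obs 8: x=1 → posterior Beta(15, 16)
obs 9: x=0 → posterior Beta(15, 17)
obs 10: x=0 → posterior Beta(15, 18)
obs 11: x=1 → posterior Beta(16, 18)
obs 12: x=1 → posterior Beta(17, 18)
obs 13: x=1 → posterior Beta(18, 18)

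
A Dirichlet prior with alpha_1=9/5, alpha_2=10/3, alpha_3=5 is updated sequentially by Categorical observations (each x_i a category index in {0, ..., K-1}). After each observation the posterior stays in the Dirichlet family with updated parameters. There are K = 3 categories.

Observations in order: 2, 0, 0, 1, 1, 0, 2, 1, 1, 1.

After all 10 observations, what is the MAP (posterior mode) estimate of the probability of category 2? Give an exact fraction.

obs 1: x=2 → posterior Dirichlet(9/5, 10/3, 6)
obs 2: x=0 → posterior Dirichlet(14/5, 10/3, 6)
obs 3: x=0 → posterior Dirichlet(19/5, 10/3, 6)
obs 4: x=1 → posterior Dirichlet(19/5, 13/3, 6)
obs 5: x=1 → posterior Dirichlet(19/5, 16/3, 6)
obs 6: x=0 → posterior Dirichlet(24/5, 16/3, 6)
obs 7: x=2 → posterior Dirichlet(24/5, 16/3, 7)
obs 8: x=1 → posterior Dirichlet(24/5, 19/3, 7)
obs 9: x=1 → posterior Dirichlet(24/5, 22/3, 7)
obs 10: x=1 → posterior Dirichlet(24/5, 25/3, 7)

90/257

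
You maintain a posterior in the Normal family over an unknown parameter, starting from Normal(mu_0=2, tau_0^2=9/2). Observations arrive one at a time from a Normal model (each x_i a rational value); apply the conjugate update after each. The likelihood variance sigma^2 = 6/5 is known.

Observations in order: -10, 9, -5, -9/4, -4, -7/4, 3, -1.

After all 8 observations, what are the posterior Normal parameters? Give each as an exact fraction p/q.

obs 1: x=-10 → posterior Normal(-142/19, 18/19)
obs 2: x=9 → posterior Normal(-7/34, 9/17)
obs 3: x=-5 → posterior Normal(-82/49, 18/49)
obs 4: x=-9/4 → posterior Normal(-463/256, 9/32)
obs 5: x=-4 → posterior Normal(-703/316, 18/79)
obs 6: x=-7/4 → posterior Normal(-101/47, 9/47)
obs 7: x=3 → posterior Normal(-157/109, 18/109)
obs 8: x=-1 → posterior Normal(-43/31, 9/62)

mu_0=-43/31, tau_0^2=9/62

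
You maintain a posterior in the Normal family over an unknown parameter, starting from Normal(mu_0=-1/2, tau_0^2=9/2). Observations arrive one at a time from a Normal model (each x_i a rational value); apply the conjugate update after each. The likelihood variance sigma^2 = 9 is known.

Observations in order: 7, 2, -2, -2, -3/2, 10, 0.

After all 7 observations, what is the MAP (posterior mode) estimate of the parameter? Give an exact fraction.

25/18

obs 1: x=7 → posterior Normal(2, 3)
obs 2: x=2 → posterior Normal(2, 9/4)
obs 3: x=-2 → posterior Normal(6/5, 9/5)
obs 4: x=-2 → posterior Normal(2/3, 3/2)
obs 5: x=-3/2 → posterior Normal(5/14, 9/7)
obs 6: x=10 → posterior Normal(25/16, 9/8)
obs 7: x=0 → posterior Normal(25/18, 1)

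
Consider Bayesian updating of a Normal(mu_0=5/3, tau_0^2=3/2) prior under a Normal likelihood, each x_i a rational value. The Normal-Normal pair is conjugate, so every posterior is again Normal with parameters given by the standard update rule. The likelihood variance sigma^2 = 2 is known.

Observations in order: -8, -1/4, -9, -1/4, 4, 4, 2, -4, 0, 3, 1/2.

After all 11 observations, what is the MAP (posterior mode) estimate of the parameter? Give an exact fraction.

obs 1: x=-8 → posterior Normal(-52/21, 6/7)
obs 2: x=-1/4 → posterior Normal(-217/120, 3/5)
obs 3: x=-9 → posterior Normal(-541/156, 6/13)
obs 4: x=-1/4 → posterior Normal(-275/96, 3/8)
obs 5: x=4 → posterior Normal(-203/114, 6/19)
obs 6: x=4 → posterior Normal(-131/132, 3/11)
obs 7: x=2 → posterior Normal(-19/30, 6/25)
obs 8: x=-4 → posterior Normal(-167/168, 3/14)
obs 9: x=0 → posterior Normal(-167/186, 6/31)
obs 10: x=3 → posterior Normal(-113/204, 3/17)
obs 11: x=1/2 → posterior Normal(-52/111, 6/37)

-52/111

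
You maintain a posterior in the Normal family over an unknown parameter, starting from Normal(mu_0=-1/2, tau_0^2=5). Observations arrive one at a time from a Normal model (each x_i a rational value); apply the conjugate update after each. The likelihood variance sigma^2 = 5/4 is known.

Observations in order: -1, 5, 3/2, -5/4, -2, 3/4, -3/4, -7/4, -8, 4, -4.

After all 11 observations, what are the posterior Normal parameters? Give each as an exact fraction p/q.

mu_0=-61/90, tau_0^2=1/9

obs 1: x=-1 → posterior Normal(-9/10, 1)
obs 2: x=5 → posterior Normal(31/18, 5/9)
obs 3: x=3/2 → posterior Normal(43/26, 5/13)
obs 4: x=-5/4 → posterior Normal(33/34, 5/17)
obs 5: x=-2 → posterior Normal(17/42, 5/21)
obs 6: x=3/4 → posterior Normal(23/50, 1/5)
obs 7: x=-3/4 → posterior Normal(17/58, 5/29)
obs 8: x=-7/4 → posterior Normal(1/22, 5/33)
obs 9: x=-8 → posterior Normal(-61/74, 5/37)
obs 10: x=4 → posterior Normal(-29/82, 5/41)
obs 11: x=-4 → posterior Normal(-61/90, 1/9)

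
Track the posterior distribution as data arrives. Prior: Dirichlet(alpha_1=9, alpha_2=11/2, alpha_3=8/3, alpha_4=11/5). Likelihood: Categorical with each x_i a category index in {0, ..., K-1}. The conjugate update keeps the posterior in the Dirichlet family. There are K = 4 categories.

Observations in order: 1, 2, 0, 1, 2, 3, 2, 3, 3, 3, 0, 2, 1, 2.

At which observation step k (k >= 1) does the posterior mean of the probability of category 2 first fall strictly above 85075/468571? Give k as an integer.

k = 5

obs 1: x=1 → posterior Dirichlet(9, 13/2, 8/3, 11/5)
obs 2: x=2 → posterior Dirichlet(9, 13/2, 11/3, 11/5)
obs 3: x=0 → posterior Dirichlet(10, 13/2, 11/3, 11/5)
obs 4: x=1 → posterior Dirichlet(10, 15/2, 11/3, 11/5)
obs 5: x=2 → posterior Dirichlet(10, 15/2, 14/3, 11/5)
obs 6: x=3 → posterior Dirichlet(10, 15/2, 14/3, 16/5)
obs 7: x=2 → posterior Dirichlet(10, 15/2, 17/3, 16/5)
obs 8: x=3 → posterior Dirichlet(10, 15/2, 17/3, 21/5)
obs 9: x=3 → posterior Dirichlet(10, 15/2, 17/3, 26/5)
obs 10: x=3 → posterior Dirichlet(10, 15/2, 17/3, 31/5)
obs 11: x=0 → posterior Dirichlet(11, 15/2, 17/3, 31/5)
obs 12: x=2 → posterior Dirichlet(11, 15/2, 20/3, 31/5)
obs 13: x=1 → posterior Dirichlet(11, 17/2, 20/3, 31/5)
obs 14: x=2 → posterior Dirichlet(11, 17/2, 23/3, 31/5)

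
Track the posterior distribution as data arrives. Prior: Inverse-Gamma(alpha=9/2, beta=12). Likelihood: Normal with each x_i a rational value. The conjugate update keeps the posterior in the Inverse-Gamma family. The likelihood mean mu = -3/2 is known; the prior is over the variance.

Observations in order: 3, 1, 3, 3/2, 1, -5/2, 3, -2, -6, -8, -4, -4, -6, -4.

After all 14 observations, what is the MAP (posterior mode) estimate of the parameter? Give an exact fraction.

obs 1: x=3 → posterior Inverse-Gamma(5, 177/8)
obs 2: x=1 → posterior Inverse-Gamma(11/2, 101/4)
obs 3: x=3 → posterior Inverse-Gamma(6, 283/8)
obs 4: x=3/2 → posterior Inverse-Gamma(13/2, 319/8)
obs 5: x=1 → posterior Inverse-Gamma(7, 43)
obs 6: x=-5/2 → posterior Inverse-Gamma(15/2, 87/2)
obs 7: x=3 → posterior Inverse-Gamma(8, 429/8)
obs 8: x=-2 → posterior Inverse-Gamma(17/2, 215/4)
obs 9: x=-6 → posterior Inverse-Gamma(9, 511/8)
obs 10: x=-8 → posterior Inverse-Gamma(19/2, 85)
obs 11: x=-4 → posterior Inverse-Gamma(10, 705/8)
obs 12: x=-4 → posterior Inverse-Gamma(21/2, 365/4)
obs 13: x=-6 → posterior Inverse-Gamma(11, 811/8)
obs 14: x=-4 → posterior Inverse-Gamma(23/2, 209/2)

209/25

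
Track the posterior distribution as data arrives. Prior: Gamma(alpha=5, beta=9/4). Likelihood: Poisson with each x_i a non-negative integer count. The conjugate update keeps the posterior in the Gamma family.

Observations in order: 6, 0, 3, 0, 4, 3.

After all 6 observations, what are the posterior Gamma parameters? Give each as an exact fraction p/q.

obs 1: x=6 → posterior Gamma(11, 13/4)
obs 2: x=0 → posterior Gamma(11, 17/4)
obs 3: x=3 → posterior Gamma(14, 21/4)
obs 4: x=0 → posterior Gamma(14, 25/4)
obs 5: x=4 → posterior Gamma(18, 29/4)
obs 6: x=3 → posterior Gamma(21, 33/4)

alpha=21, beta=33/4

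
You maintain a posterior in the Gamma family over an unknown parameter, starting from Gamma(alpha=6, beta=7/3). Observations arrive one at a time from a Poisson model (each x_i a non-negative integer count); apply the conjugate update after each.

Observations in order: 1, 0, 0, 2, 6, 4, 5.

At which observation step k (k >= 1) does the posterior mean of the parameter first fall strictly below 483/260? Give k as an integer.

obs 1: x=1 → posterior Gamma(7, 10/3)
obs 2: x=0 → posterior Gamma(7, 13/3)
obs 3: x=0 → posterior Gamma(7, 16/3)
obs 4: x=2 → posterior Gamma(9, 19/3)
obs 5: x=6 → posterior Gamma(15, 22/3)
obs 6: x=4 → posterior Gamma(19, 25/3)
obs 7: x=5 → posterior Gamma(24, 28/3)

k = 2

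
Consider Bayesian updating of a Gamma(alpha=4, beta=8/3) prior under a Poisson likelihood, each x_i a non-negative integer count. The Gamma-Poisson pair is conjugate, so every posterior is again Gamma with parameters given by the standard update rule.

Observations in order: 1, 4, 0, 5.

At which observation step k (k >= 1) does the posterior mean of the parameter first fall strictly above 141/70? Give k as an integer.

k = 4

obs 1: x=1 → posterior Gamma(5, 11/3)
obs 2: x=4 → posterior Gamma(9, 14/3)
obs 3: x=0 → posterior Gamma(9, 17/3)
obs 4: x=5 → posterior Gamma(14, 20/3)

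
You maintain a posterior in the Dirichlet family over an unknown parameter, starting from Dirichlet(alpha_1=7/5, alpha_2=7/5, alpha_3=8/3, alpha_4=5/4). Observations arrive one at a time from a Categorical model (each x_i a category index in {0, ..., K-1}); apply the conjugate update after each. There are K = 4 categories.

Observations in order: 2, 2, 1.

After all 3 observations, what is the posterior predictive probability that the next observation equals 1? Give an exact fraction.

obs 1: x=2 → posterior Dirichlet(7/5, 7/5, 11/3, 5/4)
obs 2: x=2 → posterior Dirichlet(7/5, 7/5, 14/3, 5/4)
obs 3: x=1 → posterior Dirichlet(7/5, 12/5, 14/3, 5/4)

144/583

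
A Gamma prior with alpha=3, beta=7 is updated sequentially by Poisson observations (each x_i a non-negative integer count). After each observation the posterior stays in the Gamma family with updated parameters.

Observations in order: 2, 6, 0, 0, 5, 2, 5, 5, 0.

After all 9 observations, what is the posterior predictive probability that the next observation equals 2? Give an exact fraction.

obs 1: x=2 → posterior Gamma(5, 8)
obs 2: x=6 → posterior Gamma(11, 9)
obs 3: x=0 → posterior Gamma(11, 10)
obs 4: x=0 → posterior Gamma(11, 11)
obs 5: x=5 → posterior Gamma(16, 12)
obs 6: x=2 → posterior Gamma(18, 13)
obs 7: x=5 → posterior Gamma(23, 14)
obs 8: x=5 → posterior Gamma(28, 15)
obs 9: x=0 → posterior Gamma(28, 16)

2108072524565140017183381509663358976/8193465725814765556554001028792218849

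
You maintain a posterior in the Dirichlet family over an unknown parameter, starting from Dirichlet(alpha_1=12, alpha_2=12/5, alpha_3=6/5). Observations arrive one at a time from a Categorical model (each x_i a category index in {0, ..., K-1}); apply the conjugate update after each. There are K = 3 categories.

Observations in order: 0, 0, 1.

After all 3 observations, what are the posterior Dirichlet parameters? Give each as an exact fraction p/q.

alpha_1=14, alpha_2=17/5, alpha_3=6/5

obs 1: x=0 → posterior Dirichlet(13, 12/5, 6/5)
obs 2: x=0 → posterior Dirichlet(14, 12/5, 6/5)
obs 3: x=1 → posterior Dirichlet(14, 17/5, 6/5)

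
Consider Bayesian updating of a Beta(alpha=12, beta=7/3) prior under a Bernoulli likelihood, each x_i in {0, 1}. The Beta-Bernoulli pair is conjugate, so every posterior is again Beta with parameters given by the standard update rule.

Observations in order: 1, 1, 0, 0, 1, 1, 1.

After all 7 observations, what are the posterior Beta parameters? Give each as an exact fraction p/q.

obs 1: x=1 → posterior Beta(13, 7/3)
obs 2: x=1 → posterior Beta(14, 7/3)
obs 3: x=0 → posterior Beta(14, 10/3)
obs 4: x=0 → posterior Beta(14, 13/3)
obs 5: x=1 → posterior Beta(15, 13/3)
obs 6: x=1 → posterior Beta(16, 13/3)
obs 7: x=1 → posterior Beta(17, 13/3)

alpha=17, beta=13/3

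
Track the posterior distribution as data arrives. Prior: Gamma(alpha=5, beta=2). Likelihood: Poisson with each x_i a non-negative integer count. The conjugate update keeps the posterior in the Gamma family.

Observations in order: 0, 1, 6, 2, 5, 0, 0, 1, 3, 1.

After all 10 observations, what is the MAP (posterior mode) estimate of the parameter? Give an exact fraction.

obs 1: x=0 → posterior Gamma(5, 3)
obs 2: x=1 → posterior Gamma(6, 4)
obs 3: x=6 → posterior Gamma(12, 5)
obs 4: x=2 → posterior Gamma(14, 6)
obs 5: x=5 → posterior Gamma(19, 7)
obs 6: x=0 → posterior Gamma(19, 8)
obs 7: x=0 → posterior Gamma(19, 9)
obs 8: x=1 → posterior Gamma(20, 10)
obs 9: x=3 → posterior Gamma(23, 11)
obs 10: x=1 → posterior Gamma(24, 12)

23/12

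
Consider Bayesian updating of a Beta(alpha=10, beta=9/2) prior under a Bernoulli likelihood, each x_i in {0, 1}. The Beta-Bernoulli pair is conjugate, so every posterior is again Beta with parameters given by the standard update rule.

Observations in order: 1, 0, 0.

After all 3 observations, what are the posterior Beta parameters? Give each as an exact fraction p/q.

obs 1: x=1 → posterior Beta(11, 9/2)
obs 2: x=0 → posterior Beta(11, 11/2)
obs 3: x=0 → posterior Beta(11, 13/2)

alpha=11, beta=13/2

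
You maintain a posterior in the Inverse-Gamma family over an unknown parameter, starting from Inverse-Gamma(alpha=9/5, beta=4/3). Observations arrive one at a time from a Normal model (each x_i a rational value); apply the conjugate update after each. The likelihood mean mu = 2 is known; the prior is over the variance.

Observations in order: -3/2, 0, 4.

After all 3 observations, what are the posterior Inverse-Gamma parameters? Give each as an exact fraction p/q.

alpha=33/10, beta=275/24

obs 1: x=-3/2 → posterior Inverse-Gamma(23/10, 179/24)
obs 2: x=0 → posterior Inverse-Gamma(14/5, 227/24)
obs 3: x=4 → posterior Inverse-Gamma(33/10, 275/24)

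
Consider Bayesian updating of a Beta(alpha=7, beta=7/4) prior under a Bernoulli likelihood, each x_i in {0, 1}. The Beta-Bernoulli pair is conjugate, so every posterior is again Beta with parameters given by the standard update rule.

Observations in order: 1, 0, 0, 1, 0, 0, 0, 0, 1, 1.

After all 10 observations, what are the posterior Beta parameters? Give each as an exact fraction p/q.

obs 1: x=1 → posterior Beta(8, 7/4)
obs 2: x=0 → posterior Beta(8, 11/4)
obs 3: x=0 → posterior Beta(8, 15/4)
obs 4: x=1 → posterior Beta(9, 15/4)
obs 5: x=0 → posterior Beta(9, 19/4)
obs 6: x=0 → posterior Beta(9, 23/4)
obs 7: x=0 → posterior Beta(9, 27/4)
obs 8: x=0 → posterior Beta(9, 31/4)
obs 9: x=1 → posterior Beta(10, 31/4)
obs 10: x=1 → posterior Beta(11, 31/4)

alpha=11, beta=31/4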